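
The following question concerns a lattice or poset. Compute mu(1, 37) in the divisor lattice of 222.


In a divisor lattice, mu(a,b) = mu(b/a) where mu is the classical Mobius function.
b/a = 37/1 = 37
Prime factorization of 37: primes [37]
37 is squarefree with 1 prime factor(s), so mu(37) = (-1)^1 = -1


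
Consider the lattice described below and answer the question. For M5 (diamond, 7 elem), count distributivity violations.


Distributive law: a ^ (b v c) = (a ^ b) v (a ^ c).
Check all 7^3 = 343 ordered triples (a,b,c).
  e.g. a=a1, b=a2, c=a3: lhs=a1 != rhs=0
  e.g. a=a1, b=a2, c=a4: lhs=a1 != rhs=0
Total violating triples: 60


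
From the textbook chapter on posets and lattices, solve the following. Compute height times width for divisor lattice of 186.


Height = length of longest chain minus 1; width = size of largest antichain.
A maximum chain: 1 | 31 | 93 | 186  (height 3).
A maximum antichain: {2, 3, 31}  (width 3).
Product = 3 * 3 = 9


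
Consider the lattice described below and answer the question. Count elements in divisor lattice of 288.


Divisors of 288: [1, 2, 3, 4, 6, 8, 9, 12, 16, 18, 24, 32, 36, 48, 72, 96, 144, 288]
Count: 18


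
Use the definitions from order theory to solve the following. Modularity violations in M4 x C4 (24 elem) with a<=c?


Modular law: if a <= c then a v (b ^ c) = (a v b) ^ c.
Check all triples (a,b,c) with a <= c among 24 elements.
This lattice is modular (diamonds M_m and their chain-products are modular).
Total violating triples: 0


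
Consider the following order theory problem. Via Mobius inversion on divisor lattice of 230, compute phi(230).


phi(n) = n * prod_{p|n} (1 - 1/p).
Prime divisors of 230: [2, 5, 23]
phi(230) = 230 * (1 - 1/2) * (1 - 1/5) * (1 - 1/23)
phi(230) = 88


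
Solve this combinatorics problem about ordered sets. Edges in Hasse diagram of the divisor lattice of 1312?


A cover relation a -< b holds when a < b with no c strictly between.
Cover relations:
  1 -< 2
  1 -< 41
  2 -< 4
  2 -< 82
  4 -< 8
  4 -< 164
  8 -< 16
  8 -< 328
  ...8 more
Total: 16


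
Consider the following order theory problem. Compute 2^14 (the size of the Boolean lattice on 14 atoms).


Power set = 2^n.
2^14 = 16384


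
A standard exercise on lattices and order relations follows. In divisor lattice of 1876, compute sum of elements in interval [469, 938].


Interval [469,938] in divisors of 1876: [469, 938]
Sum = 1407


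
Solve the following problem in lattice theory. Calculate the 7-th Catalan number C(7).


C(n) = C(2n, n) / (n+1).
C(14, 7) = 3432
C(7) = 3432 / 8 = 429


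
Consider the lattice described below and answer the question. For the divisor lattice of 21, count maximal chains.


A maximal chain goes from the minimum element to a maximal element via cover relations.
Counting all min-to-max paths in the cover graph.
Total maximal chains: 2


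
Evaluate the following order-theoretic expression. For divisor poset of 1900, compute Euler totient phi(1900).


phi(n) = n * prod_{p|n} (1 - 1/p).
Prime divisors of 1900: [2, 5, 19]
phi(1900) = 1900 * (1 - 1/2) * (1 - 1/5) * (1 - 1/19)
phi(1900) = 720


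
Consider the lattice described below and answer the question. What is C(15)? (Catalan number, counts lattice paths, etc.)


C(n) = C(2n, n) / (n+1).
C(30, 15) = 155117520
C(15) = 155117520 / 16 = 9694845


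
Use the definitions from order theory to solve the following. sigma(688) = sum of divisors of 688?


sigma(n) = sum of divisors.
Divisors of 688: [1, 2, 4, 8, 16, 43, 86, 172, 344, 688]
Sum = 1364


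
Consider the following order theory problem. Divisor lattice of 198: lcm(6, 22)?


Join=lcm.
gcd(6,22)=2
lcm=66


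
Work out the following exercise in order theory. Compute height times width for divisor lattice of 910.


Height = length of longest chain minus 1; width = size of largest antichain.
A maximum chain: 1 | 13 | 91 | 455 | 910  (height 4).
A maximum antichain: {10, 14, 26, 35, 65, 91}  (width 6).
Product = 4 * 6 = 24


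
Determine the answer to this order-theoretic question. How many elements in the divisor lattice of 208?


Divisors of 208: [1, 2, 4, 8, 13, 16, 26, 52, 104, 208]
Count: 10


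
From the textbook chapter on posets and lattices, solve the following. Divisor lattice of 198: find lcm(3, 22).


In a divisor lattice, join = lcm (least common multiple).
gcd(3,22) = 1
lcm(3,22) = 3*22/gcd = 66/1 = 66


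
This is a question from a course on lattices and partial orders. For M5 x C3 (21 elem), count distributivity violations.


Distributive law: a ^ (b v c) = (a ^ b) v (a ^ c).
Check all 21^3 = 9261 ordered triples (a,b,c).
  e.g. a=(a1,0), b=(a2,0), c=(a3,0): lhs=(a1,0) != rhs=(0,0)
  e.g. a=(a1,0), b=(a2,0), c=(a3,1): lhs=(a1,0) != rhs=(0,0)
Total violating triples: 1620


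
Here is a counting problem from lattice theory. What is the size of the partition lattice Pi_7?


B(n) = number of set partitions of an n-element set.
B(n) satisfies the recurrence: B(n+1) = sum_k C(n,k)*B(k).
B(7) = 877


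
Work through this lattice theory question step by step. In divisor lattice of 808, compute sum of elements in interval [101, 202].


Interval [101,202] in divisors of 808: [101, 202]
Sum = 303


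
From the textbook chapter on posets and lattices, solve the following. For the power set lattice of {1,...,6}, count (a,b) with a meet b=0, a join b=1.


Complement pair (a,b): a meet b = bottom, a join b = top.
Here: A intersect B = {} and A union B = {1,...,6}.
Pairs found: ({},{1,2,3,4,5,6}), ({1},{2,3,4,5,6}), ({2},{1,3,4,5,6}), ({3},{1,2,4,5,6}), ... (60 more)
Total ordered pairs: 64


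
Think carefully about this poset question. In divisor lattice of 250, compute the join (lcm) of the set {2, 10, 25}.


In a divisor lattice, join = lcm (least common multiple).
Compute lcm iteratively: start with first element, then lcm(current, next).
Elements: [2, 10, 25]
lcm(2,10) = 10
lcm(10,25) = 50
Final lcm = 50


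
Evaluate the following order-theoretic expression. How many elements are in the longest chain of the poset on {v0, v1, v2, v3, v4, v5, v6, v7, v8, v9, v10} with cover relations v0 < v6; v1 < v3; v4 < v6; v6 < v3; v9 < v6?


A chain is a totally ordered subset; we count the number of elements in a maximum chain.
Compute, for each element x, the size of the longest chain ending at x:
  v0: 1
  v1: 1
  v2: 1
  v4: 1
  v5: 1
  v7: 1
  ...
A maximum chain: v0 < v6 < v3
Number of elements in the longest chain: 3


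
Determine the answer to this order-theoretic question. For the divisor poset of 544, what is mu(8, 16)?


In a divisor lattice, mu(a,b) = mu(b/a) where mu is the classical Mobius function.
b/a = 16/8 = 2
Prime factorization of 2: primes [2]
2 is squarefree with 1 prime factor(s), so mu(2) = (-1)^1 = -1


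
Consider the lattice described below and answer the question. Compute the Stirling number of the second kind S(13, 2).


S(n,k) = k*S(n-1,k) + S(n-1,k-1).
S(12,2) = 2047, S(12,1) = 1
S(13,2) = 2*2047 + 1 = 4094 + 1
S(13,2) = 4095


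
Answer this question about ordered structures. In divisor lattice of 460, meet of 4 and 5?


In a divisor lattice, meet = gcd (greatest common divisor).
By Euclidean algorithm or factoring: gcd(4,5) = 1


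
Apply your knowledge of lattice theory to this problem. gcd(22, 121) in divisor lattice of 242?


Meet=gcd.
gcd(22,121)=11


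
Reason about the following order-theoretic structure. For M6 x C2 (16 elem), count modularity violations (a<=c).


Modular law: if a <= c then a v (b ^ c) = (a v b) ^ c.
Check all triples (a,b,c) with a <= c among 16 elements.
This lattice is modular (diamonds M_m and their chain-products are modular).
Total violating triples: 0


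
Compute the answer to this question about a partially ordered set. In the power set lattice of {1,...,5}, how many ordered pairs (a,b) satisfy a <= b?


The order relation is {(a,b) : a <= b}, reflexive so it includes (a,a).
Examples: ({},{}), ({},{1,2}), ({},{1,2,3}), ({},{1,2,3,4}), ({},{1,2,3,4,5}), ...
Total ordered pairs: 243


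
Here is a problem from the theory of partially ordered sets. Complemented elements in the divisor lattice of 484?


An element a is complemented if some b has a meet b = bottom, a join b = top.
a is complemented iff gcd(a, n/a)=1, i.e. a is a unitary divisor of 484.
Complemented elements: 1, 4, 121, 484
Count: 4


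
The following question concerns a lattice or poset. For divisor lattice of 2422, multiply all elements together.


Divisors of 2422: [1, 2, 7, 14, 173, 346, 1211, 2422]
Product = n^(d(n)/2) = 2422^(8/2)
Product = 34410941495056


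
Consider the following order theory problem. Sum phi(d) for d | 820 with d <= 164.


Divisors of 820 up to 164: [1, 2, 4, 5, 10, 20, 41, 82, 164]
phi values: [1, 1, 2, 4, 4, 8, 40, 40, 80]
Sum = 180


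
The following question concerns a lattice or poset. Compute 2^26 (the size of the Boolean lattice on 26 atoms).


Power set = 2^n.
2^26 = 67108864


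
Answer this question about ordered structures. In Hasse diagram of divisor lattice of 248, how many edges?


A cover relation a -< b holds when a < b with no c strictly between.
Cover relations:
  1 -< 2
  1 -< 31
  2 -< 4
  2 -< 62
  4 -< 8
  4 -< 124
  8 -< 248
  31 -< 62
  ...2 more
Total: 10


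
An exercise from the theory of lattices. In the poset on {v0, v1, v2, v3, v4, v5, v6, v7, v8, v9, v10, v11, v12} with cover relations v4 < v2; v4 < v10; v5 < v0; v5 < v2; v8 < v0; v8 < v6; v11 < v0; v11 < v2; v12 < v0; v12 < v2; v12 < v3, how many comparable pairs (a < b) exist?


A comparable pair {a,b} has a < b or b < a in the order.
Count unordered pairs where one element is strictly below the other.
Examples: {v0,v5}, {v0,v8}, {v0,v11}, {v0,v12}, ...
Total comparable pairs: 11


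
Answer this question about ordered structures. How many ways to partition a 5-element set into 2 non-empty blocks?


S(n,k) = k*S(n-1,k) + S(n-1,k-1).
S(4,2) = 7, S(4,1) = 1
S(5,2) = 2*7 + 1 = 14 + 1
S(5,2) = 15


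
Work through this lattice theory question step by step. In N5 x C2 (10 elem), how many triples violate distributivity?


Distributive law: a ^ (b v c) = (a ^ b) v (a ^ c).
Check all 10^3 = 1000 ordered triples (a,b,c).
  e.g. a=(b,0), b=(a,0), c=(c,0): lhs=(b,0) != rhs=(a,0)
  e.g. a=(b,0), b=(a,0), c=(c,1): lhs=(b,0) != rhs=(a,0)
Total violating triples: 16


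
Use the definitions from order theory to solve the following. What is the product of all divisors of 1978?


Divisors of 1978: [1, 2, 23, 43, 46, 86, 989, 1978]
Product = n^(d(n)/2) = 1978^(8/2)
Product = 15307531050256


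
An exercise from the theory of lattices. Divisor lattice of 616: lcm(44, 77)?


Join=lcm.
gcd(44,77)=11
lcm=308


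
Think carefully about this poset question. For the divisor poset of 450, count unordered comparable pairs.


A comparable pair {a,b} has a < b or b < a in the order.
Count unordered pairs where one element is strictly below the other.
Examples: {1,2}, {1,3}, {1,5}, {1,6}, ...
Total comparable pairs: 90


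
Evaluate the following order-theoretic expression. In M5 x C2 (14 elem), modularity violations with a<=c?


Modular law: if a <= c then a v (b ^ c) = (a v b) ^ c.
Check all triples (a,b,c) with a <= c among 14 elements.
This lattice is modular (diamonds M_m and their chain-products are modular).
Total violating triples: 0


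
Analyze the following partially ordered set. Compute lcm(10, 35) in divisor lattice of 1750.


In a divisor lattice, join = lcm (least common multiple).
gcd(10,35) = 5
lcm(10,35) = 10*35/gcd = 350/5 = 70


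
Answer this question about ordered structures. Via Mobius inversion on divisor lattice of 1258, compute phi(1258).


phi(n) = n * prod_{p|n} (1 - 1/p).
Prime divisors of 1258: [2, 17, 37]
phi(1258) = 1258 * (1 - 1/2) * (1 - 1/17) * (1 - 1/37)
phi(1258) = 576


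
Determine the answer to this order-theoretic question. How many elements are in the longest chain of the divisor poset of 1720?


A chain is a totally ordered subset; we count the number of elements in a maximum chain.
Compute, for each element x, the size of the longest chain ending at x:
  1: 1
  2: 2
  5: 2
  43: 2
  4: 3
  8: 4
  ...
A maximum chain: 1 < 2 < 4 < 8 < 40 < 1720
Number of elements in the longest chain: 6


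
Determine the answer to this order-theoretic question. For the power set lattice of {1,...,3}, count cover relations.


A cover relation a -< b holds when a < b with no c strictly between.
Cover relations:
  {} -< {1}
  {} -< {2}
  {} -< {3}
  {1} -< {1,2}
  {1} -< {1,3}
  {2} -< {1,2}
  {2} -< {2,3}
  {3} -< {1,3}
  ...4 more
Total: 12


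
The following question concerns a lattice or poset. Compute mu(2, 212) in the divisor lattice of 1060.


In a divisor lattice, mu(a,b) = mu(b/a) where mu is the classical Mobius function.
b/a = 212/2 = 106
Prime factorization of 106: primes [2, 53]
106 is squarefree with 2 prime factor(s), so mu(106) = (-1)^2 = 1


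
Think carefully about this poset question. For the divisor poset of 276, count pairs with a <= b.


The order relation is {(a,b) : a <= b}, reflexive so it includes (a,a).
Examples: (1,1), (1,12), (1,138), (1,2), (1,23), ...
Total ordered pairs: 54


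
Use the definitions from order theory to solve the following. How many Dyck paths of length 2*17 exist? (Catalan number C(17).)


C(n) = C(2n, n) / (n+1).
C(34, 17) = 2333606220
C(17) = 2333606220 / 18 = 129644790


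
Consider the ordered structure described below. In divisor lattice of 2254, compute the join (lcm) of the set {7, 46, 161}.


In a divisor lattice, join = lcm (least common multiple).
Compute lcm iteratively: start with first element, then lcm(current, next).
Elements: [7, 46, 161]
lcm(7,46) = 322
lcm(322,161) = 322
Final lcm = 322


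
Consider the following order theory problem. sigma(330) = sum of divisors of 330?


sigma(n) = sum of divisors.
Divisors of 330: [1, 2, 3, 5, 6, 10, 11, 15, 22, 30, 33, 55, 66, 110, 165, 330]
Sum = 864


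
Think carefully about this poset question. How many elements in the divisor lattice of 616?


Divisors of 616: [1, 2, 4, 7, 8, 11, 14, 22, 28, 44, 56, 77, 88, 154, 308, 616]
Count: 16


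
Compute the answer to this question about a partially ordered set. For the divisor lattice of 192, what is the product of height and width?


Height = length of longest chain minus 1; width = size of largest antichain.
A maximum chain: 1 | 3 | 6 | 12 | 24 | 48 | 96 | 192  (height 7).
A maximum antichain: {2, 3}  (width 2).
Product = 7 * 2 = 14


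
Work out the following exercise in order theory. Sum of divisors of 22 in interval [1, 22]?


Interval [1,22] in divisors of 22: [1, 2, 11, 22]
Sum = 36


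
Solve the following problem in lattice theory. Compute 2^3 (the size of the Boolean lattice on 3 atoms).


Power set = 2^n.
2^3 = 8


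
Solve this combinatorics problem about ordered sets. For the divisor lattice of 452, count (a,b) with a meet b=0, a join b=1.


Complement pair (a,b): a meet b = bottom, a join b = top.
Here: gcd(a,b)=1 and lcm(a,b)=452, i.e. a*b=452 with a,b coprime.
Pairs found: (1,452), (4,113), (113,4), (452,1)
Total ordered pairs: 4


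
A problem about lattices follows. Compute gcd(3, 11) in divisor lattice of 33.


In a divisor lattice, meet = gcd (greatest common divisor).
By Euclidean algorithm or factoring: gcd(3,11) = 1


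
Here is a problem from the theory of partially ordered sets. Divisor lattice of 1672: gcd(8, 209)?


Meet=gcd.
gcd(8,209)=1


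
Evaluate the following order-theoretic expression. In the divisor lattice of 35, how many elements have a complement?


An element a is complemented if some b has a meet b = bottom, a join b = top.
a is complemented iff gcd(a, n/a)=1, i.e. a is a unitary divisor of 35.
Complemented elements: 1, 5, 7, 35
Count: 4


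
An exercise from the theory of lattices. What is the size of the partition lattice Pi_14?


B(n) = number of set partitions of an n-element set.
B(n) satisfies the recurrence: B(n+1) = sum_k C(n,k)*B(k).
B(14) = 190899322


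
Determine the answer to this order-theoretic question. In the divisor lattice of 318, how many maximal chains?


A maximal chain goes from the minimum element to a maximal element via cover relations.
Counting all min-to-max paths in the cover graph.
Total maximal chains: 6


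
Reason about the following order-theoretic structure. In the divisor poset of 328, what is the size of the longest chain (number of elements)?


A chain is a totally ordered subset; we count the number of elements in a maximum chain.
Compute, for each element x, the size of the longest chain ending at x:
  1: 1
  2: 2
  41: 2
  4: 3
  8: 4
  82: 3
  ...
A maximum chain: 1 < 2 < 4 < 8 < 328
Number of elements in the longest chain: 5


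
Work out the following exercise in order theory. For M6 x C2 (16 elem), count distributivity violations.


Distributive law: a ^ (b v c) = (a ^ b) v (a ^ c).
Check all 16^3 = 4096 ordered triples (a,b,c).
  e.g. a=(a1,0), b=(a2,0), c=(a3,0): lhs=(a1,0) != rhs=(0,0)
  e.g. a=(a1,0), b=(a2,0), c=(a3,1): lhs=(a1,0) != rhs=(0,0)
Total violating triples: 960


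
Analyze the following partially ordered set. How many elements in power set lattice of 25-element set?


Power set = 2^n.
2^25 = 33554432


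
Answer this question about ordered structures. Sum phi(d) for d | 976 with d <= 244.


Divisors of 976 up to 244: [1, 2, 4, 8, 16, 61, 122, 244]
phi values: [1, 1, 2, 4, 8, 60, 60, 120]
Sum = 256


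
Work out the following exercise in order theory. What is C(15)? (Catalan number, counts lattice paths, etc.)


C(n) = C(2n, n) / (n+1).
C(30, 15) = 155117520
C(15) = 155117520 / 16 = 9694845


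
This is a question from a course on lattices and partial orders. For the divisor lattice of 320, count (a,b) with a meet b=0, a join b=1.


Complement pair (a,b): a meet b = bottom, a join b = top.
Here: gcd(a,b)=1 and lcm(a,b)=320, i.e. a*b=320 with a,b coprime.
Pairs found: (1,320), (5,64), (64,5), (320,1)
Total ordered pairs: 4


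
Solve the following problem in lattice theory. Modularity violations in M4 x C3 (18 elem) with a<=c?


Modular law: if a <= c then a v (b ^ c) = (a v b) ^ c.
Check all triples (a,b,c) with a <= c among 18 elements.
This lattice is modular (diamonds M_m and their chain-products are modular).
Total violating triples: 0


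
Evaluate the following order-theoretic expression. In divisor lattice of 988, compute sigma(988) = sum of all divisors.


sigma(n) = sum of divisors.
Divisors of 988: [1, 2, 4, 13, 19, 26, 38, 52, 76, 247, 494, 988]
Sum = 1960


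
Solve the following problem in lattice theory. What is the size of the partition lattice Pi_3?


B(n) = number of set partitions of an n-element set.
B(n) satisfies the recurrence: B(n+1) = sum_k C(n,k)*B(k).
B(3) = 5


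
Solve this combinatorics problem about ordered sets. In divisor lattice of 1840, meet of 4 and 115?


In a divisor lattice, meet = gcd (greatest common divisor).
By Euclidean algorithm or factoring: gcd(4,115) = 1


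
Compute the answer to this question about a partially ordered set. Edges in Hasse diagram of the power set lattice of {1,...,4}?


A cover relation a -< b holds when a < b with no c strictly between.
Cover relations:
  {} -< {1}
  {} -< {2}
  {} -< {3}
  {} -< {4}
  {1} -< {1,2}
  {1} -< {1,3}
  {1} -< {1,4}
  {2} -< {1,2}
  ...24 more
Total: 32


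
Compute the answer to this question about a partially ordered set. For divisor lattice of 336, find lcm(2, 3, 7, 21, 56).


In a divisor lattice, join = lcm (least common multiple).
Compute lcm iteratively: start with first element, then lcm(current, next).
Elements: [2, 3, 7, 21, 56]
lcm(2,3) = 6
lcm(6,7) = 42
lcm(42,21) = 42
lcm(42,56) = 168
Final lcm = 168


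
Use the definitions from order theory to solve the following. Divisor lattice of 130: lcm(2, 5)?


Join=lcm.
gcd(2,5)=1
lcm=10


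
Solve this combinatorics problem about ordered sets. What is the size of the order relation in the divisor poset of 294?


The order relation is {(a,b) : a <= b}, reflexive so it includes (a,a).
Examples: (1,1), (1,14), (1,147), (1,2), (1,21), ...
Total ordered pairs: 54


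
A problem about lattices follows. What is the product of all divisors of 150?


Divisors of 150: [1, 2, 3, 5, 6, 10, 15, 25, 30, 50, 75, 150]
Product = n^(d(n)/2) = 150^(12/2)
Product = 11390625000000


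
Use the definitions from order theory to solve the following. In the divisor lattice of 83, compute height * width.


Height = length of longest chain minus 1; width = size of largest antichain.
A maximum chain: 1 | 83  (height 1).
A maximum antichain: {1}  (width 1).
Product = 1 * 1 = 1


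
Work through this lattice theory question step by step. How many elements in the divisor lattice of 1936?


Divisors of 1936: [1, 2, 4, 8, 11, 16, 22, 44, 88, 121, 176, 242, 484, 968, 1936]
Count: 15


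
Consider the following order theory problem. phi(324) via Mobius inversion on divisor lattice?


phi(n) = n * prod_{p|n} (1 - 1/p).
Prime divisors of 324: [2, 3]
phi(324) = 324 * (1 - 1/2) * (1 - 1/3)
phi(324) = 108


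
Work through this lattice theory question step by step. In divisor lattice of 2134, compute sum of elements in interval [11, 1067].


Interval [11,1067] in divisors of 2134: [11, 1067]
Sum = 1078


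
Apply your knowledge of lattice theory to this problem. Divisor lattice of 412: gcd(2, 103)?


Meet=gcd.
gcd(2,103)=1


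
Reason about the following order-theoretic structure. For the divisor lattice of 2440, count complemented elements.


An element a is complemented if some b has a meet b = bottom, a join b = top.
a is complemented iff gcd(a, n/a)=1, i.e. a is a unitary divisor of 2440.
Complemented elements: 1, 5, 8, 40, 61, 305, ... (2 more)
Count: 8


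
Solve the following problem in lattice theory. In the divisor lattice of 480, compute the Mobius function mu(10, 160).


In a divisor lattice, mu(a,b) = mu(b/a) where mu is the classical Mobius function.
b/a = 160/10 = 16
Prime factorization of 16: primes [2]
16 is not squarefree, so mu(16) = 0


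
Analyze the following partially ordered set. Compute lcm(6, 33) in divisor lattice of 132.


In a divisor lattice, join = lcm (least common multiple).
gcd(6,33) = 3
lcm(6,33) = 6*33/gcd = 198/3 = 66


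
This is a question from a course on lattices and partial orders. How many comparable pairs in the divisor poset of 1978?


A comparable pair {a,b} has a < b or b < a in the order.
Count unordered pairs where one element is strictly below the other.
Examples: {1,2}, {1,23}, {1,43}, {1,46}, ...
Total comparable pairs: 19


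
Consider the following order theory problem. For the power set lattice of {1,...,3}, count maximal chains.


A maximal chain goes from the minimum element to a maximal element via cover relations.
Counting all min-to-max paths in the cover graph.
Total maximal chains: 6


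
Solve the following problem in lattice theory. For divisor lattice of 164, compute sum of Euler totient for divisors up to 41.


Divisors of 164 up to 41: [1, 2, 4, 41]
phi values: [1, 1, 2, 40]
Sum = 44


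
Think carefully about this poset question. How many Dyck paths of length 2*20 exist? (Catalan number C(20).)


C(n) = C(2n, n) / (n+1).
C(40, 20) = 137846528820
C(20) = 137846528820 / 21 = 6564120420


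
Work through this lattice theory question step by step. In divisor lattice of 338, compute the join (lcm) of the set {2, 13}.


In a divisor lattice, join = lcm (least common multiple).
Compute lcm iteratively: start with first element, then lcm(current, next).
Elements: [2, 13]
lcm(2,13) = 26
Final lcm = 26


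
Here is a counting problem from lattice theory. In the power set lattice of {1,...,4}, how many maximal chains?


A maximal chain goes from the minimum element to a maximal element via cover relations.
Counting all min-to-max paths in the cover graph.
Total maximal chains: 24


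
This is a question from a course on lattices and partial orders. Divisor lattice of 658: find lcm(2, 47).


In a divisor lattice, join = lcm (least common multiple).
gcd(2,47) = 1
lcm(2,47) = 2*47/gcd = 94/1 = 94


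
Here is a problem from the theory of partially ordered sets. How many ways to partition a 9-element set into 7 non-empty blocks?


S(n,k) = k*S(n-1,k) + S(n-1,k-1).
S(8,7) = 28, S(8,6) = 266
S(9,7) = 7*28 + 266 = 196 + 266
S(9,7) = 462


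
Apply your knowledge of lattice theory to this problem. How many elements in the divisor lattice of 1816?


Divisors of 1816: [1, 2, 4, 8, 227, 454, 908, 1816]
Count: 8


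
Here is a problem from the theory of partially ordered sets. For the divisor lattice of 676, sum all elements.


sigma(n) = sum of divisors.
Divisors of 676: [1, 2, 4, 13, 26, 52, 169, 338, 676]
Sum = 1281


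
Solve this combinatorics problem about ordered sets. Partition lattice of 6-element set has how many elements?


B(n) = number of set partitions of an n-element set.
B(n) satisfies the recurrence: B(n+1) = sum_k C(n,k)*B(k).
B(6) = 203


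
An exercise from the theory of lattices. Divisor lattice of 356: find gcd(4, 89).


In a divisor lattice, meet = gcd (greatest common divisor).
By Euclidean algorithm or factoring: gcd(4,89) = 1


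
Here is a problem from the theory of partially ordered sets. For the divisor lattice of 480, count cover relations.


A cover relation a -< b holds when a < b with no c strictly between.
Cover relations:
  1 -< 2
  1 -< 3
  1 -< 5
  2 -< 4
  2 -< 6
  2 -< 10
  3 -< 6
  3 -< 15
  ...36 more
Total: 44


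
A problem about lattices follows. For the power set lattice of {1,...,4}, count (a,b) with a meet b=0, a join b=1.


Complement pair (a,b): a meet b = bottom, a join b = top.
Here: A intersect B = {} and A union B = {1,...,4}.
Pairs found: ({},{1,2,3,4}), ({1},{2,3,4}), ({2},{1,3,4}), ({3},{1,2,4}), ... (12 more)
Total ordered pairs: 16


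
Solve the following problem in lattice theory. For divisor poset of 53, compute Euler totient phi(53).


phi(n) = n * prod_{p|n} (1 - 1/p).
Prime divisors of 53: [53]
phi(53) = 53 * (1 - 1/53)
phi(53) = 52


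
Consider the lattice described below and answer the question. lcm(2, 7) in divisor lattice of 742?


Join=lcm.
gcd(2,7)=1
lcm=14


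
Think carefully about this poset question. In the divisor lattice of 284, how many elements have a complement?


An element a is complemented if some b has a meet b = bottom, a join b = top.
a is complemented iff gcd(a, n/a)=1, i.e. a is a unitary divisor of 284.
Complemented elements: 1, 4, 71, 284
Count: 4


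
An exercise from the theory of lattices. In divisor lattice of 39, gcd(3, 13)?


Meet=gcd.
gcd(3,13)=1


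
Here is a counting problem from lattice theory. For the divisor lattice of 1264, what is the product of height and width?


Height = length of longest chain minus 1; width = size of largest antichain.
A maximum chain: 1 | 79 | 158 | 316 | 632 | 1264  (height 5).
A maximum antichain: {2, 79}  (width 2).
Product = 5 * 2 = 10


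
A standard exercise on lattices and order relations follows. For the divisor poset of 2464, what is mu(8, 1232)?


In a divisor lattice, mu(a,b) = mu(b/a) where mu is the classical Mobius function.
b/a = 1232/8 = 154
Prime factorization of 154: primes [2, 7, 11]
154 is squarefree with 3 prime factor(s), so mu(154) = (-1)^3 = -1


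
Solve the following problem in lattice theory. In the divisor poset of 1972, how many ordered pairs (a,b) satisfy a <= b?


The order relation is {(a,b) : a <= b}, reflexive so it includes (a,a).
Examples: (1,1), (1,116), (1,17), (1,1972), (1,2), ...
Total ordered pairs: 54


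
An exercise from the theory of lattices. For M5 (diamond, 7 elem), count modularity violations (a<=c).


Modular law: if a <= c then a v (b ^ c) = (a v b) ^ c.
Check all triples (a,b,c) with a <= c among 7 elements.
This lattice is modular (diamonds M_m and their chain-products are modular).
Total violating triples: 0


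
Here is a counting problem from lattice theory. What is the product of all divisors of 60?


Divisors of 60: [1, 2, 3, 4, 5, 6, 10, 12, 15, 20, 30, 60]
Product = n^(d(n)/2) = 60^(12/2)
Product = 46656000000


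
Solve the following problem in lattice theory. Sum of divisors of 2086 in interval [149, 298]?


Interval [149,298] in divisors of 2086: [149, 298]
Sum = 447


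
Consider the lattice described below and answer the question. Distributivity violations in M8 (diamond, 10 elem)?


Distributive law: a ^ (b v c) = (a ^ b) v (a ^ c).
Check all 10^3 = 1000 ordered triples (a,b,c).
  e.g. a=a1, b=a2, c=a3: lhs=a1 != rhs=0
  e.g. a=a1, b=a2, c=a4: lhs=a1 != rhs=0
Total violating triples: 336


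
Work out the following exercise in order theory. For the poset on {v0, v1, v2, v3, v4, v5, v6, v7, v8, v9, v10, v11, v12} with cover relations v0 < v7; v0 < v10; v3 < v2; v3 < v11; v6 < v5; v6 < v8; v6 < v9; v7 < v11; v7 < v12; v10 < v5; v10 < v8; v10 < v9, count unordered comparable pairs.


A comparable pair {a,b} has a < b or b < a in the order.
Count unordered pairs where one element is strictly below the other.
Examples: {v0,v5}, {v0,v7}, {v0,v8}, {v0,v9}, ...
Total comparable pairs: 17


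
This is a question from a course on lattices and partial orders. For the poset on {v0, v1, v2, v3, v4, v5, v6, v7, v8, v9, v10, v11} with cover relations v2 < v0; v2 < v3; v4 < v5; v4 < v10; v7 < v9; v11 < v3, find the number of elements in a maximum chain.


A chain is a totally ordered subset; we count the number of elements in a maximum chain.
Compute, for each element x, the size of the longest chain ending at x:
  v1: 1
  v2: 1
  v4: 1
  v6: 1
  v7: 1
  v8: 1
  ...
A maximum chain: v2 < v0
Number of elements in the longest chain: 2


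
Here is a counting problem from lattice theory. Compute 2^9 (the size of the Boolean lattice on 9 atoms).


Power set = 2^n.
2^9 = 512


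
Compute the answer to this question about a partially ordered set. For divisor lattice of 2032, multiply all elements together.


Divisors of 2032: [1, 2, 4, 8, 16, 127, 254, 508, 1016, 2032]
Product = n^(d(n)/2) = 2032^(10/2)
Product = 34643241239314432


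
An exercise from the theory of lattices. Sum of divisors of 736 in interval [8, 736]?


Interval [8,736] in divisors of 736: [8, 16, 32, 184, 368, 736]
Sum = 1344


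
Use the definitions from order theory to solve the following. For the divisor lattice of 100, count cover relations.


A cover relation a -< b holds when a < b with no c strictly between.
Cover relations:
  1 -< 2
  1 -< 5
  2 -< 4
  2 -< 10
  4 -< 20
  5 -< 10
  5 -< 25
  10 -< 20
  ...4 more
Total: 12


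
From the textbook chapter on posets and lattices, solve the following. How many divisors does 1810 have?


Divisors of 1810: [1, 2, 5, 10, 181, 362, 905, 1810]
Count: 8


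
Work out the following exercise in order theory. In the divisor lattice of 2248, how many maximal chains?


A maximal chain goes from the minimum element to a maximal element via cover relations.
Counting all min-to-max paths in the cover graph.
Total maximal chains: 4


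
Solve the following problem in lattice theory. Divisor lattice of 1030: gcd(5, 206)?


Meet=gcd.
gcd(5,206)=1


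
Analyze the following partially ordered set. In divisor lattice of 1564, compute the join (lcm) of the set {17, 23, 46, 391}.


In a divisor lattice, join = lcm (least common multiple).
Compute lcm iteratively: start with first element, then lcm(current, next).
Elements: [17, 23, 46, 391]
lcm(17,23) = 391
lcm(391,46) = 782
lcm(782,391) = 782
Final lcm = 782


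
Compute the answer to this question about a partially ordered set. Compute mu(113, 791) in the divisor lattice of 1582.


In a divisor lattice, mu(a,b) = mu(b/a) where mu is the classical Mobius function.
b/a = 791/113 = 7
Prime factorization of 7: primes [7]
7 is squarefree with 1 prime factor(s), so mu(7) = (-1)^1 = -1


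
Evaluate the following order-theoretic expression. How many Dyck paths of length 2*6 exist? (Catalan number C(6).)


C(n) = C(2n, n) / (n+1).
C(12, 6) = 924
C(6) = 924 / 7 = 132


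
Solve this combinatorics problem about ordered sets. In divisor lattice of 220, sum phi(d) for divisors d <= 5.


Divisors of 220 up to 5: [1, 2, 4, 5]
phi values: [1, 1, 2, 4]
Sum = 8


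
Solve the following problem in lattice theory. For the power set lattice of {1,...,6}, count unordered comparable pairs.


A comparable pair {a,b} has a < b or b < a in the order.
Count unordered pairs where one element is strictly below the other.
Examples: {{},{1}}, {{},{2}}, {{},{3}}, {{},{4}}, ...
Total comparable pairs: 665


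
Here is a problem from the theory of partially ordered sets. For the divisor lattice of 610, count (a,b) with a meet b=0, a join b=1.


Complement pair (a,b): a meet b = bottom, a join b = top.
Here: gcd(a,b)=1 and lcm(a,b)=610, i.e. a*b=610 with a,b coprime.
Pairs found: (1,610), (2,305), (5,122), (10,61), ... (4 more)
Total ordered pairs: 8


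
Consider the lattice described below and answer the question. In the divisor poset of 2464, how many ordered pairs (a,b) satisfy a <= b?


The order relation is {(a,b) : a <= b}, reflexive so it includes (a,a).
Examples: (1,1), (1,11), (1,112), (1,1232), (1,14), ...
Total ordered pairs: 189


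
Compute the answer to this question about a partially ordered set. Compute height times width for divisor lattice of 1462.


Height = length of longest chain minus 1; width = size of largest antichain.
A maximum chain: 1 | 43 | 731 | 1462  (height 3).
A maximum antichain: {2, 17, 43}  (width 3).
Product = 3 * 3 = 9


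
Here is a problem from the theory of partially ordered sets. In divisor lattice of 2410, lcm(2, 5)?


Join=lcm.
gcd(2,5)=1
lcm=10


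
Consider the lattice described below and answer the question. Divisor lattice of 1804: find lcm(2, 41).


In a divisor lattice, join = lcm (least common multiple).
gcd(2,41) = 1
lcm(2,41) = 2*41/gcd = 82/1 = 82


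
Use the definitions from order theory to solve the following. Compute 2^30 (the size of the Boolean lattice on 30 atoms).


Power set = 2^n.
2^30 = 1073741824


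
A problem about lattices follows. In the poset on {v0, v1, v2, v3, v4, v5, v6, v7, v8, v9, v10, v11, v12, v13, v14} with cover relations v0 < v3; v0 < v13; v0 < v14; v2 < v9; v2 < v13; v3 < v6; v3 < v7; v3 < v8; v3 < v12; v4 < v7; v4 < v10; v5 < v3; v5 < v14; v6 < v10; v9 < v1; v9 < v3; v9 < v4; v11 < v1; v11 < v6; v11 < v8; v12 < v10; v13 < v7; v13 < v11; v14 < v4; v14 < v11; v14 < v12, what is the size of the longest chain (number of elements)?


A chain is a totally ordered subset; we count the number of elements in a maximum chain.
Compute, for each element x, the size of the longest chain ending at x:
  v0: 1
  v2: 1
  v5: 1
  v9: 2
  v13: 2
  v14: 2
  ...
A maximum chain: v2 < v9 < v3 < v6 < v10
Number of elements in the longest chain: 5


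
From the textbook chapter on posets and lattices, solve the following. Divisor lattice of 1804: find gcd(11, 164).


In a divisor lattice, meet = gcd (greatest common divisor).
By Euclidean algorithm or factoring: gcd(11,164) = 1


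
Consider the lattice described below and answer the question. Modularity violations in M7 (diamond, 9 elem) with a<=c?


Modular law: if a <= c then a v (b ^ c) = (a v b) ^ c.
Check all triples (a,b,c) with a <= c among 9 elements.
This lattice is modular (diamonds M_m and their chain-products are modular).
Total violating triples: 0


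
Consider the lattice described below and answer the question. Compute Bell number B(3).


B(n) = number of set partitions of an n-element set.
B(n) satisfies the recurrence: B(n+1) = sum_k C(n,k)*B(k).
B(3) = 5


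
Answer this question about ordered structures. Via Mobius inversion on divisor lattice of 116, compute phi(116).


phi(n) = n * prod_{p|n} (1 - 1/p).
Prime divisors of 116: [2, 29]
phi(116) = 116 * (1 - 1/2) * (1 - 1/29)
phi(116) = 56


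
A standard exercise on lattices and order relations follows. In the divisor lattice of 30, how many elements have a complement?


An element a is complemented if some b has a meet b = bottom, a join b = top.
a is complemented iff gcd(a, n/a)=1, i.e. a is a unitary divisor of 30.
Complemented elements: 1, 2, 3, 5, 6, 10, ... (2 more)
Count: 8


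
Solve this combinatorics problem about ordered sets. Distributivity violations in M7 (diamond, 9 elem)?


Distributive law: a ^ (b v c) = (a ^ b) v (a ^ c).
Check all 9^3 = 729 ordered triples (a,b,c).
  e.g. a=a1, b=a2, c=a3: lhs=a1 != rhs=0
  e.g. a=a1, b=a2, c=a4: lhs=a1 != rhs=0
Total violating triples: 210


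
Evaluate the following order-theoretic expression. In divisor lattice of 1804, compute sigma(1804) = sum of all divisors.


sigma(n) = sum of divisors.
Divisors of 1804: [1, 2, 4, 11, 22, 41, 44, 82, 164, 451, 902, 1804]
Sum = 3528


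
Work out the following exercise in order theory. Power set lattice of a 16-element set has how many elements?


Power set = 2^n.
2^16 = 65536


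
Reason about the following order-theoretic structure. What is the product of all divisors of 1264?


Divisors of 1264: [1, 2, 4, 8, 16, 79, 158, 316, 632, 1264]
Product = n^(d(n)/2) = 1264^(10/2)
Product = 3226527490637824


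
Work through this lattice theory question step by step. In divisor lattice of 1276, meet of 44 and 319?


In a divisor lattice, meet = gcd (greatest common divisor).
By Euclidean algorithm or factoring: gcd(44,319) = 11


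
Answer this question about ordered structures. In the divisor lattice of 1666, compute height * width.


Height = length of longest chain minus 1; width = size of largest antichain.
A maximum chain: 1 | 17 | 119 | 833 | 1666  (height 4).
A maximum antichain: {14, 34, 49, 119}  (width 4).
Product = 4 * 4 = 16


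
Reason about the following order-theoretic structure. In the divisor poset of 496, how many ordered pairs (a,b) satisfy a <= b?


The order relation is {(a,b) : a <= b}, reflexive so it includes (a,a).
Examples: (1,1), (1,124), (1,16), (1,2), (1,248), ...
Total ordered pairs: 45


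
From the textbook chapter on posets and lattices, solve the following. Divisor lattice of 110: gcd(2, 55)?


Meet=gcd.
gcd(2,55)=1


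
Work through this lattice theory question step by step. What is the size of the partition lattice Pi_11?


B(n) = number of set partitions of an n-element set.
B(n) satisfies the recurrence: B(n+1) = sum_k C(n,k)*B(k).
B(11) = 678570


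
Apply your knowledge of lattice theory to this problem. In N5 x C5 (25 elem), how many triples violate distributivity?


Distributive law: a ^ (b v c) = (a ^ b) v (a ^ c).
Check all 25^3 = 15625 ordered triples (a,b,c).
  e.g. a=(b,0), b=(a,0), c=(c,0): lhs=(b,0) != rhs=(a,0)
  e.g. a=(b,0), b=(a,0), c=(c,1): lhs=(b,0) != rhs=(a,0)
Total violating triples: 250


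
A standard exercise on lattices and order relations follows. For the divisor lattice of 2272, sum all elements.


sigma(n) = sum of divisors.
Divisors of 2272: [1, 2, 4, 8, 16, 32, 71, 142, 284, 568, 1136, 2272]
Sum = 4536


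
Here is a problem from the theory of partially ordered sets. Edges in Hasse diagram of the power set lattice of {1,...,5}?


A cover relation a -< b holds when a < b with no c strictly between.
Cover relations:
  {} -< {1}
  {} -< {2}
  {} -< {3}
  {} -< {4}
  {} -< {5}
  {1} -< {1,2}
  {1} -< {1,3}
  {1} -< {1,4}
  ...72 more
Total: 80


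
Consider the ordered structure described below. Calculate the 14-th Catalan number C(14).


C(n) = C(2n, n) / (n+1).
C(28, 14) = 40116600
C(14) = 40116600 / 15 = 2674440
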